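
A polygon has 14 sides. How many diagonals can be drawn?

The number of diagonals in an n-gon is n(n - 3)/2.
For n = 14: 14(14 - 3)/2 = 14 × 11 / 2 = 77.

77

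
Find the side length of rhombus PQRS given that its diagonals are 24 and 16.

Half-diagonals are 12 and 8. side = sqrt(12^2 + 8^2) = sqrt(208) = 4*sqrt(13)

4*sqrt(13)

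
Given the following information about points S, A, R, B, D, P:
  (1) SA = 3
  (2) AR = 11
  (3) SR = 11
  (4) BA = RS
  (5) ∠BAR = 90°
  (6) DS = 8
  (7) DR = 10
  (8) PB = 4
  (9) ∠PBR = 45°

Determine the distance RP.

From the given relations: BA = RS = 11.
Step 1: By the law of cosines on triangle BAR: BR² = 11² + 11² − 2·11·11·cos(90°) = 242, so BR = 11·√2.
Step 2: By the law of cosines on triangle RBP: RP² = (11·√2)² + 4² − 2·11·√2·4·cos(45°) = 170, so RP = √170.

Therefore, the length of RP = √170.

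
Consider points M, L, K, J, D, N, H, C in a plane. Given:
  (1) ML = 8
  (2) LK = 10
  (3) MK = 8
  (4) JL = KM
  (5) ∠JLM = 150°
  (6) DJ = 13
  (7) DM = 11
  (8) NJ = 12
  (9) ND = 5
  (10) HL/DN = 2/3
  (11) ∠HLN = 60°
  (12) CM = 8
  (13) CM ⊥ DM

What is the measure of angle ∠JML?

From the given relations: JL = KM = 8.
Step 1: By the law of cosines on triangle MLJ: MJ² = 8² + 8² − 2·8·8·cos(150°) = 238.85, so MJ ≈ 15.45.
Step 2: By the inverse law of cosines on triangle JML: cos(∠JML) = (15.45² + 8² − 8²) / (2·15.45·8) = 238.85/247.28 = 0.9659, so ∠JML = 15°.

Therefore, the measure of angle ∠JML = 15°.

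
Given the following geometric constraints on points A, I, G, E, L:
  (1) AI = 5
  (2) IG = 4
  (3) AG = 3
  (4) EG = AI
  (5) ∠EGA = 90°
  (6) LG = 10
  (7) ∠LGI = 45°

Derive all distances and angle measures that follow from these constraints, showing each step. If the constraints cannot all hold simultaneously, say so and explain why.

The constraints are consistent.

From the given relations:
  EG = AI = 5

Step 1: From AG = 3, GE = 5, and ∠AGE = 90°, by the law of cosines:
  AE² = AG² + GE² - 2·AG·GE·cos(90°) = 9 + 25 - 0 = 34
  AE = √34

Step 2: From IG = 4, GL = 10, and ∠IGL = 45°, by the law of cosines:
  IL² = IG² + GL² - 2·IG·GL·cos(45°) = 16 + 100 - 56.57 = 59.43
  IL ≈ 7.71

Step 3: From AG = 3, AI = 5, GI = 4, by the inverse law of cosines:
  cos(∠GAI) = (AG² + AI² - GI²) / (2·AG·AI)
  ∠GAI = 53.13°

Step 4: From IA = 5, IG = 4, AG = 3, by the inverse law of cosines:
  cos(∠AIG) = (IA² + IG² - AG²) / (2·IA·IG)
  ∠AIG = 36.87°

Step 5: From GA = 3, GI = 4, AI = 5, by the inverse law of cosines:
  cos(∠AGI) = (GA² + GI² - AI²) / (2·GA·GI)
  ∠AGI = 90°

Step 6: From AE = √34, AG = 3, EG = 5, by the inverse law of cosines:
  cos(∠EAG) = (AE² + AG² - EG²) / (2·AE·AG)
  ∠EAG = 59.04°

Step 7: From IG = 4, IL = 7.71, GL = 10, by the inverse law of cosines:
  cos(∠GIL) = (IG² + IL² - GL²) / (2·IG·IL)
  ∠GIL = 113.48°

Step 8: From EA = √34, EG = 5, AG = 3, by the inverse law of cosines:
  cos(∠AEG) = (EA² + EG² - AG²) / (2·EA·EG)
  ∠AEG = 30.96°

Step 9: From LG = 10, LI = 7.71, GI = 4, by the inverse law of cosines:
  cos(∠GLI) = (LG² + LI² - GI²) / (2·LG·LI)
  ∠GLI = 21.52°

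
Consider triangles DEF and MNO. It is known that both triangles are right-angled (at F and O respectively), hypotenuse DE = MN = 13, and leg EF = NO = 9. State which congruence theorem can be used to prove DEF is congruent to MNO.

Consider the given information: both triangles are right-angled (at F and O respectively), hypotenuse DE = MN = 13, and leg EF = NO = 9
This is not SAS or ASA: SAS requires two sides and the included angle between them. ASA requires two angles and the side between them.
The correct criterion is HL. The hypotenuse and one leg of two right triangles are equal (Hypotenuse-Leg).

HL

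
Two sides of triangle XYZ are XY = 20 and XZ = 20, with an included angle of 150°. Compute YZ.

By the law of cosines: YZ^2 = XY^2 + XZ^2 - 2*XY*XZ*cos(X)
YZ^2 = 20^2 + 20^2 - 2*20*20*cos(150°)
YZ^2 = 400 + 400 - 800*(-sqrt(3)/2)
YZ^2 = 400*sqrt(3) + 800
YZ = 20*sqrt(sqrt(3) + 2)

20*sqrt(sqrt(3) + 2)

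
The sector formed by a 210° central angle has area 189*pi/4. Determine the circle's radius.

r² = 360 × 189*pi/4 / (π × 210) = 81, so r = 9.

9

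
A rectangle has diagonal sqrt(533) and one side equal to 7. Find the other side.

The diagonal of a rectangle forms a right triangle with the two sides.
Rearranging the Pythagorean theorem: missing side = sqrt(d^2 - known^2).
= sqrt(533 - 49) = sqrt(484) = 22.

22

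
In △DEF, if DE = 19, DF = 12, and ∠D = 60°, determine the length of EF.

By the law of cosines: EF^2 = DE^2 + DF^2 - 2*DE*DF*cos(D)
EF^2 = 19^2 + 12^2 - 2*19*12*cos(60°)
EF^2 = 361 + 144 - 456*(1/2)
EF^2 = 277
EF = sqrt(277)

sqrt(277)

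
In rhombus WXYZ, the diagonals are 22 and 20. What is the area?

The diagonals of a rhombus divide it into four right triangles.
Each triangle has legs 22/ 2 = 11 and 20/2 = 10, so each has area (1/2)*11*10 = 55.
Four such triangles give total area = (d1 * d2) / 2 = 220.

220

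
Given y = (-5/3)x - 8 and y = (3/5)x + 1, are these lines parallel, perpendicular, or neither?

Slope of line 1: m1 = -5/3
Slope of line 2: m2 = 3/5
Two lines are perpendicular when the product of their slopes is -1 (negative reciprocals).
m1 * m2 = (-5/3) * (3/5) = -1, confirming perpendicularity.

Perpendicular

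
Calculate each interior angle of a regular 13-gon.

Each interior angle of a regular n-gon is (n - 2) * 180 / n.
For n = 13: (13 - 2) * 180 / 13 = 1980/13 = 1980/13 degrees.

1980/13 degrees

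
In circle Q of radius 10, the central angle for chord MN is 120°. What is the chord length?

Chord length = 2r sin(θ/2)
= 2 × 10 × sin(120°/2)
= 2 × 10 × sin(60°)
= 10*sqrt(3)

10*sqrt(3)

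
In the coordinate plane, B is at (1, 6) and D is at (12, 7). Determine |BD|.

d = sqrt((12 - 1)^2 + (7 - 6)^2)
d = sqrt(11^2 + 1^2)
d = sqrt(121 + 1)
d = sqrt(122)

sqrt(122)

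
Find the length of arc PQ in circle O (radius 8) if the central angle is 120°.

Arc length = 2π(8)(1/3) = 16*pi/3

16*pi/3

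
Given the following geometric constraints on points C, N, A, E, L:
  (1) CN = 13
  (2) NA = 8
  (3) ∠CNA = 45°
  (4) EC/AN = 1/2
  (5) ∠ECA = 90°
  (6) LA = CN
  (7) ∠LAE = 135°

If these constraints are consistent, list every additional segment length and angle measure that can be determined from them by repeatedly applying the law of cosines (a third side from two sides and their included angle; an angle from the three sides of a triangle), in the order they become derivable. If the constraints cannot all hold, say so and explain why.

The constraints are consistent. Derivable facts, in order:
After 1 step:
- CA ≈ 9.27
After 2 steps:
- AE ≈ 10.1
- ∠ACN = 37.61°
- ∠CAN = 97.39°
After 3 steps:
- EL ≈ 21.37
- ∠AEC = 66.66°
- ∠CAE = 23.34°
After 4 steps:
- ∠AEL = 25.48°
- ∠ALE = 19.52°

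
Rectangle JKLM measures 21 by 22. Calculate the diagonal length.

Using the Pythagorean theorem:
d² = 21² + 22² = 441 + 484 = 925
d = sqrt(925) = 5*sqrt(37)

5*sqrt(37)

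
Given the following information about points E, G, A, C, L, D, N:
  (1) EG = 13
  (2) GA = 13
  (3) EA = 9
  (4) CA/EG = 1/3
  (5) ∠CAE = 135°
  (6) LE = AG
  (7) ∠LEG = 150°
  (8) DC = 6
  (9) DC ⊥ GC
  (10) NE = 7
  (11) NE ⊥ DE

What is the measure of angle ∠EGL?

From the given relations: LE = AG = 13.
Step 1: By the law of cosines on triangle GEL: GL² = 13² + 13² − 2·13·13·cos(150°) = 630.72, so GL ≈ 25.11.
Step 2: By the inverse law of cosines on triangle EGL: cos(∠EGL) = (13² + 25.11² − 13²) / (2·13·25.11) = 630.72/652.97 = 0.9659, so ∠EGL = 15°.

Therefore, the measure of angle ∠EGL = 15°.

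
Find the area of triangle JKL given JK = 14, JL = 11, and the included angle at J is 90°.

Area = (1/2) * JK * JL * sin(J)
Area = (1/2) * 14 * 11 * sin(90°)
Area = (1/2) * 14 * 11 * 1
Area = 77

77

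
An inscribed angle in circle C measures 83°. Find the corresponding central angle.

The inscribed angle theorem states that a central angle is always twice any inscribed angle that subtends the same arc.
Since the inscribed angle is 83°, the central angle = 2 × 83° = 166°.

166°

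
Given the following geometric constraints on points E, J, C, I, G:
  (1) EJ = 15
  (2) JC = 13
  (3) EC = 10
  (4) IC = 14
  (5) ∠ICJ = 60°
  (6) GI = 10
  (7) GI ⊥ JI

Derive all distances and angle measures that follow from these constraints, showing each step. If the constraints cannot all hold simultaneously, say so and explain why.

The constraints are consistent.

Step 1: From JC = 13, CI = 14, and ∠JCI = 60°, by the law of cosines:
  JI² = JC² + CI² - 2·JC·CI·cos(60°) = 169 + 196 - 182 = 183
  JI = √183

Step 2: From EC = 10, EJ = 15, CJ = 13, by the inverse law of cosines:
  cos(∠CEJ) = (EC² + EJ² - CJ²) / (2·EC·EJ)
  ∠CEJ = 58.67°

Step 3: From JC = 13, JE = 15, CE = 10, by the inverse law of cosines:
  cos(∠CJE) = (JC² + JE² - CE²) / (2·JC·JE)
  ∠CJE = 41.08°

Step 4: From CE = 10, CJ = 13, EJ = 15, by the inverse law of cosines:
  cos(∠ECJ) = (CE² + CJ² - EJ²) / (2·CE·CJ)
  ∠ECJ = 80.26°

Step 5: From JI = √183, IG = 10, and ∠JIG = 90°, by the law of cosines:
  JG² = JI² + IG² - 2·JI·IG·cos(90°) = 183 + 100 - 0 = 283
  JG ≈ 16.82

Step 6: From JC = 13, JI = √183, CI = 14, by the inverse law of cosines:
  cos(∠CJI) = (JC² + JI² - CI²) / (2·JC·JI)
  ∠CJI = 63.67°

Step 7: From IC = 14, IJ = √183, CJ = 13, by the inverse law of cosines:
  cos(∠CIJ) = (IC² + IJ² - CJ²) / (2·IC·IJ)
  ∠CIJ = 56.33°

Step 8: From JG = 16.82, JI = √183, GI = 10, by the inverse law of cosines:
  cos(∠GJI) = (JG² + JI² - GI²) / (2·JG·JI)
  ∠GJI = 36.47°

Step 9: From GI = 10, GJ = 16.82, IJ = √183, by the inverse law of cosines:
  cos(∠IGJ) = (GI² + GJ² - IJ²) / (2·GI·GJ)
  ∠IGJ = 53.53°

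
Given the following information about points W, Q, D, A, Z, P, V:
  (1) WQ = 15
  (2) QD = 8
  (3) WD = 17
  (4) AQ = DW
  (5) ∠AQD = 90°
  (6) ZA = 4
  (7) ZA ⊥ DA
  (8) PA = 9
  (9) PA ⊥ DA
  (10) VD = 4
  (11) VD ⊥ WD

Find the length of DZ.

From the given relations: AQ = DW = 17.
Step 1: By the law of cosines on triangle DQA: DA² = 8² + 17² − 2·8·17·cos(90°) = 353, so DA ≈ 18.79.
Step 2: By the law of cosines on triangle DAZ: DZ² = 18.79² + 4² − 2·18.79·4·cos(90°) = 369, so DZ = 3·√41.

Therefore, the length of DZ = 3·√41.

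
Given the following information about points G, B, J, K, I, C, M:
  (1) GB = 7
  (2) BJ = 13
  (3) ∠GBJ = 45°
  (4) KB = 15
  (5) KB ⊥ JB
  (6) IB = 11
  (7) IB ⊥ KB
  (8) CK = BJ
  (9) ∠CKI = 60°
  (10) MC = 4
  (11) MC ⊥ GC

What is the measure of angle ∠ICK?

From the given relations: CK = BJ = 13.
Step 1: By the law of cosines on triangle IBK: IK² = 11² + 15² − 2·11·15·cos(90°) = 346, so IK ≈ 18.6.
Step 2: By the law of cosines on triangle CKI: CI² = 13² + 18.6² − 2·13·18.6·cos(60°) = 273.19, so CI ≈ 16.53.
Step 3: By the inverse law of cosines on triangle ICK: cos(∠ICK) = (16.53² + 13² − 18.6²) / (2·16.53·13) = 96.19/429.74 = 0.2238, so ∠ICK = 77.07°.

Therefore, the measure of angle ∠ICK = 77.07°.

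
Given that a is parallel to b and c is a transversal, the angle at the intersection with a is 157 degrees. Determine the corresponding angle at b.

When a transversal crosses parallel lines, angles in the same position at each intersection are called corresponding angles.
These are always equal, so the answer is 157 degrees.

157 degrees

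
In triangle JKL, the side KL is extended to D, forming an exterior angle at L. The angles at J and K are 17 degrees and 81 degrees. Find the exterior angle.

Exterior angle = 17 + 81 = 98 degrees (exterior angle theorem).

98 degrees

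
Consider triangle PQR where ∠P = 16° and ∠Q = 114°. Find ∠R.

Let angle R = x. Then 16 + 114 + x = 180.
x = 180 - 130 = 50 degrees.

50 degrees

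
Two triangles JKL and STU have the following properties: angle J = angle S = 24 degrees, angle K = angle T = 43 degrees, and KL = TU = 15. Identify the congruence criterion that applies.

The given information provides:
angle J = angle S = 24 degrees, angle K = angle T = 43 degrees, and KL = TU = 15
This matches the AAS congruence theorem.
Two pairs of corresponding angles and a non-included side are equal (Angle-Angle-Side).

AAS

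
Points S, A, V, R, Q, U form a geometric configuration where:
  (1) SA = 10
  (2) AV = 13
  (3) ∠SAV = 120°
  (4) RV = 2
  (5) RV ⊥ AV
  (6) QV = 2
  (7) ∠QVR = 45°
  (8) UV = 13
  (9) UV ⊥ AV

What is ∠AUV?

Step 1: By the law of cosines on triangle UVA: UA² = 13² + 13² − 2·13·13·cos(90°) = 338, so UA = 13·√2.
Step 2: By the inverse law of cosines on triangle AUV: cos(∠AUV) = ((13·√2)² + 13² − 13²) / (2·13·√2·13) = 338/478 = 0.7071, so ∠AUV = 45°.

Therefore, the measure of angle ∠AUV = 45°.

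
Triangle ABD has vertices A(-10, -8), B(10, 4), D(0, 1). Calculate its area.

Shoelace: Area = (1/2)|-10(4-1) + 10(1--8) + 0(-8-4)| = (1/2)(60) = 30

30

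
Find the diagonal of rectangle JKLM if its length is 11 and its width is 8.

d = sqrt(11^2 + 8^2) = sqrt(185)

sqrt(185)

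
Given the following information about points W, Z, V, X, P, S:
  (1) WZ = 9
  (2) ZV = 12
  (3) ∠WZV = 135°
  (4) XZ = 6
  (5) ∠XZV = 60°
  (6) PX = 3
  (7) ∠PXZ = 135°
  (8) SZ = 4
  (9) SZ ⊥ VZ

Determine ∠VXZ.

Step 1: By the law of cosines on triangle XZV: XV² = 6² + 12² − 2·6·12·cos(60°) = 108, so XV = 6·√3.
Step 2: By the inverse law of cosines on triangle VXZ: cos(∠VXZ) = ((6·√3)² + 6² − 12²) / (2·6·√3·6) = 0/124.71 = 0, so ∠VXZ = 90°.

Therefore, the measure of angle ∠VXZ = 90°.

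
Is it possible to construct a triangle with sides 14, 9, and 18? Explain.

Check all three triangle inequalities:
14 + 9 = 23 > 18 ✓
14 + 18 = 32 > 9 ✓
9 + 18 = 27 > 14 ✓
All conditions hold, so these sides form a valid triangle.

Yes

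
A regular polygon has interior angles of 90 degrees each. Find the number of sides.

Exterior angle = 180 - 90 = 90. n = 360 / 90 = 4.

4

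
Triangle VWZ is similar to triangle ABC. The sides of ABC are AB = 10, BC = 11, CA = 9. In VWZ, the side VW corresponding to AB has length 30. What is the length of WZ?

k = 30/10 = 3. WZ = 3 * 11 = 33.

33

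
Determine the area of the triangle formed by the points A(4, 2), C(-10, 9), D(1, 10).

Shoelace: Area = (1/2)|4(9-10) + -10(10-2) + 1(2-9)| = (1/2)(91) = 91/2

91/2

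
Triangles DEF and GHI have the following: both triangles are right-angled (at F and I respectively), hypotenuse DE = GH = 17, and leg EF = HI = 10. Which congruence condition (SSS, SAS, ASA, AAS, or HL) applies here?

Consider the given information: both triangles are right-angled (at F and I respectively), hypotenuse DE = GH = 17, and leg EF = HI = 10
This is not SSS or AAS: SSS requires all three pairs of sides, but we don't have that. AAS requires two angles and a non-included side.
The correct criterion is HL. The hypotenuse and one leg of two right triangles are equal (Hypotenuse-Leg).

HL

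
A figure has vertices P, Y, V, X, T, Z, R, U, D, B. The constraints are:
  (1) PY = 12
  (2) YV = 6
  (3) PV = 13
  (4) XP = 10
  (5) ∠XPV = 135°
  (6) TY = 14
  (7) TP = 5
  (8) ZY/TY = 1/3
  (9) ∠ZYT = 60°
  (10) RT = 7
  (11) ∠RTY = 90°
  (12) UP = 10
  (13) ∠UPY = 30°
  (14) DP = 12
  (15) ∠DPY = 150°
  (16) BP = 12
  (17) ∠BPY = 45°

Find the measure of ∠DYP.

Step 1: By the law of cosines on triangle YPD: YD² = 12² + 12² − 2·12·12·cos(150°) = 537.42, so YD ≈ 23.18.
Step 2: By the inverse law of cosines on triangle DYP: cos(∠DYP) = (23.18² + 12² − 12²) / (2·23.18·12) = 537.42/556.37 = 0.9659, so ∠DYP = 15°.

Therefore, the measure of angle ∠DYP = 15°.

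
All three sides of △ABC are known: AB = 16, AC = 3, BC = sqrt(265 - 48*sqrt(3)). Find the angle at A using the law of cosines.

By the inverse law of cosines: cos(A) = (AB² + AC² - BC²) / (2 × AB × AC)
cos(A) = (16² + 3² - (sqrt(265 - 48*sqrt(3)))²) / (2 × 16 × 3)
cos(A) = (256 + 9 - (265 - 48*sqrt(3))) / 96
cos(A) = sqrt(3)/2
A = arccos(sqrt(3)/2) = 30°

30°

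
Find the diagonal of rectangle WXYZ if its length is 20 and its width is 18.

d = sqrt(20^2 + 18^2) = sqrt(724) = 2*sqrt(181)

2*sqrt(181)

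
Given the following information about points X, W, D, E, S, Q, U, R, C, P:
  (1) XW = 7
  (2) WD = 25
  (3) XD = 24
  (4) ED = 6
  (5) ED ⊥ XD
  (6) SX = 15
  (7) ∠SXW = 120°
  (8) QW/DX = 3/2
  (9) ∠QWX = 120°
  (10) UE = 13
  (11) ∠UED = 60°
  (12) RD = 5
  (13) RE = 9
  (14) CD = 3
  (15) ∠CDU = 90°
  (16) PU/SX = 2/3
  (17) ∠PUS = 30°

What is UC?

Step 1: By the law of cosines on triangle UED: UD² = 13² + 6² − 2·13·6·cos(60°) = 127, so UD = √127.
Step 2: By the law of cosines on triangle UDC: UC² = √127² + 3² − 2·√127·3·cos(90°) = 136, so UC = 2·√34.

Therefore, the length of UC = 2·√34.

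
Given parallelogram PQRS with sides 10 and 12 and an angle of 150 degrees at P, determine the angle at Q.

Opposite sides of a parallelogram are parallel, so consecutive angles form co-interior angles on a transversal.
Co-interior angles sum to 180°, giving angle Q = 180 - 150 = 30 degrees.

30 degrees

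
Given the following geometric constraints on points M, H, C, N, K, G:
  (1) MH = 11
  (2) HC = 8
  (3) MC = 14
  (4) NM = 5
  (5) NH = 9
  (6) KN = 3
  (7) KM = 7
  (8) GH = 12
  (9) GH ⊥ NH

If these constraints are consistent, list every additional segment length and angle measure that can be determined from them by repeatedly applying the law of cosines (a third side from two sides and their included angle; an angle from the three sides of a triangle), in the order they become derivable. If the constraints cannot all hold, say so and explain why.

The constraints are consistent. Derivable facts, in order:
After 1 step:
- NG = 15
- ∠CHM = 93.58°
- ∠CMH = 34.77°
- ∠HCM = 51.64°
- ∠HMN = 53.78°
- ∠HNM = 99.59°
- ∠KMN = 21.79°
- ∠KNM = 120°
- ∠MHN = 26.63°
- ∠MKN = 38.21°
After 2 steps:
- ∠GNH = 53.13°
- ∠HGN = 36.87°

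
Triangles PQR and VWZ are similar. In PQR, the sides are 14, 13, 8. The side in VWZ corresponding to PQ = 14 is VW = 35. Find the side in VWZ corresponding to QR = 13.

k = 35/14 = 5/2. WZ = 5/2 * 13 = 65/2.

65/2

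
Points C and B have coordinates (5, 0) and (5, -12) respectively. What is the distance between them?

d = sqrt((0)^2 + (-12)^2) = sqrt(144) = 12

12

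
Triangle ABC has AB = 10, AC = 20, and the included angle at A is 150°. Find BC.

When two sides and the included angle are known, the law of cosines gives the third side.
c^2 = a^2 + b^2 - 2ab cos(C) generalizes the Pythagorean theorem to non-right triangles.
Here: BC^2 = 100 + 400 - 400*(-sqrt(3)/2) = 200*sqrt(3) + 500
BC = 10*sqrt(2*sqrt(3) + 5)

10*sqrt(2*sqrt(3) + 5)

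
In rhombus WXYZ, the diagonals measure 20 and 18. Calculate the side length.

The diagonals of a rhombus bisect each other at right angles.
Half-diagonals: 20/2 = 10 and 18/2 = 9
side = sqrt(10^2 + 9^2)
side = sqrt(100 + 81)
side = sqrt(181)

sqrt(181)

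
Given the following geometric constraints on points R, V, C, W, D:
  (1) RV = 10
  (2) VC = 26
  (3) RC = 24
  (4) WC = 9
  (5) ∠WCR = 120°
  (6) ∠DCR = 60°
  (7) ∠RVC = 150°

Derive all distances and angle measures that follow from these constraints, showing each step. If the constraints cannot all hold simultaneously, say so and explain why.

These constraints are not satisfiable: (1), (2) and (3) fix all three sides of triangle RVC, so by the law of cosines cos(∠RVC) = (10² + 26² − 24²) / (2·10·26) = 0.3846, i.e. ∠RVC ≈ 67.38°, which contradicts (7) ∠RVC = 150°. No planar figure meets all of them, so nothing further can be derived.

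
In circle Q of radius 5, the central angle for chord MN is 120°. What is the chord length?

Chord length = 2r sin(θ/2)
= 2 × 5 × sin(120°/2)
= 2 × 5 × sin(60°)
= 5*sqrt(3)

5*sqrt(3)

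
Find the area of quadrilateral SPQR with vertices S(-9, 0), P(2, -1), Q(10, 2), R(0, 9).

Shoelace: sum of cross terms = 194, Area = (1/2)|194| = 97

97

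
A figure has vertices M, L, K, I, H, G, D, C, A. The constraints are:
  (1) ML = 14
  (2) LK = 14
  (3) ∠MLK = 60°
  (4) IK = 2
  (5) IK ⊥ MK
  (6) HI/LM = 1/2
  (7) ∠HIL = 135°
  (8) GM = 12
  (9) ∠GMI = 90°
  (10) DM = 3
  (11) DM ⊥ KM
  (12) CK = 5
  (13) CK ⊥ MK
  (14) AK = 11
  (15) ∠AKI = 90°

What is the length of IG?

Step 1: By the law of cosines on triangle KLM: KM² = 14² + 14² − 2·14·14·cos(60°) = 196, so KM = 14.
Step 2: By the law of cosines on triangle IKM: IM² = 2² + 14² − 2·2·14·cos(90°) = 200, so IM = 10·√2.
Step 3: By the law of cosines on triangle IMG: IG² = (10·√2)² + 12² − 2·10·√2·12·cos(90°) = 344, so IG = 2·√86.

Therefore, the length of IG = 2·√86.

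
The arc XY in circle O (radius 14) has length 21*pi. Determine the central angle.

Arc length L = 2πr × θ/360, so θ = 360L / (2πr).
θ = 360 × 21*pi / (2π × 14)
θ = 270°
θ = 270°

270°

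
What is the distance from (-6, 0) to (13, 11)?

The horizontal distance is |13 - -6| = 19 and the vertical distance is |11 - 0| = 11.
By the Pythagorean theorem, d = sqrt(19^2 + 11^2) = sqrt(482).

sqrt(482)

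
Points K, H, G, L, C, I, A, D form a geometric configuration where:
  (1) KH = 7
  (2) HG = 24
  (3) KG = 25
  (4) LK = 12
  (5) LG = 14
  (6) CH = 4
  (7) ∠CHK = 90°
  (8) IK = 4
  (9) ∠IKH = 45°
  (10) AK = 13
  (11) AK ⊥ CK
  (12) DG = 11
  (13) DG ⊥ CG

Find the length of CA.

Step 1: By the law of cosines on triangle CHK: CK² = 4² + 7² − 2·4·7·cos(90°) = 65, so CK = √65.
Step 2: By the law of cosines on triangle CKA: CA² = √65² + 13² − 2·√65·13·cos(90°) = 234, so CA = 3·√26.

Therefore, the length of CA = 3·√26.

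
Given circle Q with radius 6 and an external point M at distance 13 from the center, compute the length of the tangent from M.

The tangent, radius, and line from the external point to the center form a right triangle.
The right angle is where the tangent meets the radius.
By the Pythagorean theorem: tangent² + 6² = 13²
tangent² = 169 - 36 = 133
tangent = sqrt(133)

sqrt(133)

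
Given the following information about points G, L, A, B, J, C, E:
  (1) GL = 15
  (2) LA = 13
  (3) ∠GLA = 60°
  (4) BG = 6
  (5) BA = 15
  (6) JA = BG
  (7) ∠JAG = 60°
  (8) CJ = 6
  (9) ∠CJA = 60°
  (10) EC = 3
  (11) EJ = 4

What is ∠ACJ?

From the given relations: JA = BG = 6.
Step 1: By the law of cosines on triangle CJA: CA² = 6² + 6² − 2·6·6·cos(60°) = 36, so CA = 6.
Step 2: By the inverse law of cosines on triangle ACJ: cos(∠ACJ) = (6² + 6² − 6²) / (2·6·6) = 36/72 = 0.5, so ∠ACJ = 60°.

Therefore, the measure of angle ∠ACJ = 60°.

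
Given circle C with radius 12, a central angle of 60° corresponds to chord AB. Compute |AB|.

Drop a perpendicular from the center to the chord, bisecting both the chord and the central angle.
Each half-chord = r sin(θ/2) = 12 sin(30°).
The full chord = 2 × 12 × sin(30°) = 12.

12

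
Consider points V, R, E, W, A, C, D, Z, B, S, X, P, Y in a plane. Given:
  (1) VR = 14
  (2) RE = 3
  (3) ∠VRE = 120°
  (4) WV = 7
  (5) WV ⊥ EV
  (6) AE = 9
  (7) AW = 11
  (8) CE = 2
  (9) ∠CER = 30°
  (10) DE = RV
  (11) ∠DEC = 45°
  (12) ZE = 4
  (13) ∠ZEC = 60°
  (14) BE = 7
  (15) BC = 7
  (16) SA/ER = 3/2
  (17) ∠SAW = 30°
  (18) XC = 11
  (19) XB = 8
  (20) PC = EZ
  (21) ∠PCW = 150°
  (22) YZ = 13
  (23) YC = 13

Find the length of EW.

Step 1: By the law of cosines on triangle ERV: EV² = 3² + 14² − 2·3·14·cos(120°) = 247, so EV ≈ 15.72.
Step 2: By the law of cosines on triangle EVW: EW² = 15.72² + 7² − 2·15.72·7·cos(90°) = 296, so EW = 2·√74.

Therefore, the length of EW = 2·√74.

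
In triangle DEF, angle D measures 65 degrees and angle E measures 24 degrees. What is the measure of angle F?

By the triangle angle sum property, the three interior angles of any triangle add up to 180°.
We know angle D = 65° and angle E = 24°, so their sum is 89°.
Therefore angle F = 180° - 89° = 91°.

91 degrees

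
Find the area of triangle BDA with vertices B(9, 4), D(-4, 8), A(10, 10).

The Shoelace formula computes the area from vertex coordinates by summing cross products.
For vertices (9,4), (-4,8), (10,10):
Signed sum = 9*8 - -4*4 + -4*10 - 10*8 + 10*4 - 9*10
= 88 + -120 + -50 = -82
Area = (1/2)|-82| = 41.

41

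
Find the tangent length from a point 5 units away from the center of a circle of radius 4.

The tangent, radius, and line from the external point to the center form a right triangle.
The right angle is where the tangent meets the radius.
By the Pythagorean theorem: tangent² + 4² = 5²
tangent² = 25 - 16 = 9
tangent = 3

3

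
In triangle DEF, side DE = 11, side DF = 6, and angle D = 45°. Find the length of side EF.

Law of cosines: EF^2 = 11^2 + 6^2 - 2(11)(6)cos(45°) = 157 - 66*sqrt(2), so EF = sqrt(157 - 66*sqrt(2)).

sqrt(157 - 66*sqrt(2))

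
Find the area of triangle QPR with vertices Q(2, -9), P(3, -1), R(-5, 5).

Shoelace: Area = (1/2)|2(-1-5) + 3(5--9) + -5(-9--1)| = (1/2)(70) = 35

35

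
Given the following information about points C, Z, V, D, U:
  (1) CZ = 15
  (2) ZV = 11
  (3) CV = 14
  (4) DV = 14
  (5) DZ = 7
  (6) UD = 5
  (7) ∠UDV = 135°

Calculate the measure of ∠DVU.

Step 1: By the law of cosines on triangle VDU: VU² = 14² + 5² − 2·14·5·cos(135°) = 319.99, so VU ≈ 17.89.
Step 2: By the inverse law of cosines on triangle DVU: cos(∠DVU) = (14² + 17.89² − 5²) / (2·14·17.89) = 490.99/500.88 = 0.9803, so ∠DVU = 11.4°.

Therefore, the measure of angle ∠DVU = 11.4°.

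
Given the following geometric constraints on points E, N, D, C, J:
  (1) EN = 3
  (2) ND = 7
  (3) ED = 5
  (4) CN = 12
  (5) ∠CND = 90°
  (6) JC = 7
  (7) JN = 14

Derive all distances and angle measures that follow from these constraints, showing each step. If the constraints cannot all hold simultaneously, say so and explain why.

The constraints are consistent.

Step 1: From DN = 7, NC = 12, and ∠DNC = 90°, by the law of cosines:
  DC² = DN² + NC² - 2·DN·NC·cos(90°) = 49 + 144 - 0 = 193
  DC = √193

Step 2: From ED = 5, EN = 3, DN = 7, by the inverse law of cosines:
  cos(∠DEN) = (ED² + EN² - DN²) / (2·ED·EN)
  ∠DEN = 120°

Step 3: From NC = 12, NJ = 14, CJ = 7, by the inverse law of cosines:
  cos(∠CNJ) = (NC² + NJ² - CJ²) / (2·NC·NJ)
  ∠CNJ = 29.99°

Step 4: From ND = 7, NE = 3, DE = 5, by the inverse law of cosines:
  cos(∠DNE) = (ND² + NE² - DE²) / (2·ND·NE)
  ∠DNE = 38.21°

Step 5: From DE = 5, DN = 7, EN = 3, by the inverse law of cosines:
  cos(∠EDN) = (DE² + DN² - EN²) / (2·DE·DN)
  ∠EDN = 21.79°

Step 6: From CJ = 7, CN = 12, JN = 14, by the inverse law of cosines:
  cos(∠JCN) = (CJ² + CN² - JN²) / (2·CJ·CN)
  ∠JCN = 91.02°

Step 7: From JC = 7, JN = 14, CN = 12, by the inverse law of cosines:
  cos(∠CJN) = (JC² + JN² - CN²) / (2·JC·JN)
  ∠CJN = 58.98°

Step 8: From DC = √193, DN = 7, CN = 12, by the inverse law of cosines:
  cos(∠CDN) = (DC² + DN² - CN²) / (2·DC·DN)
  ∠CDN = 59.74°

Step 9: From CD = √193, CN = 12, DN = 7, by the inverse law of cosines:
  cos(∠DCN) = (CD² + CN² - DN²) / (2·CD·CN)
  ∠DCN = 30.26°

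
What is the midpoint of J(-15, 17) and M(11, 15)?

The midpoint is the average of the coordinates:
x: (-15 + 11)/2 = -2
y: (17 + 15)/2 = 16
Midpoint = (-2, 16)

(-2, 16)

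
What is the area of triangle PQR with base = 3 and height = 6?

Area = (1/2) * base * height
Area = (1/2) * 3 * 6
Area = 9

9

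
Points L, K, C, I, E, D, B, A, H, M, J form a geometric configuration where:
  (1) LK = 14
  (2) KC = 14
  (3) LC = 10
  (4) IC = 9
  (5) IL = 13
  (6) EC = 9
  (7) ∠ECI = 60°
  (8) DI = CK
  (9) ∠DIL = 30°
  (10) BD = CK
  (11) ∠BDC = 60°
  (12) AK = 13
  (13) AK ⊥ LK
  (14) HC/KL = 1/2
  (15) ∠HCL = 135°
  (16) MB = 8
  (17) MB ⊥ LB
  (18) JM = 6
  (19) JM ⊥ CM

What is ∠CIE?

Step 1: By the law of cosines on triangle ICE: IE² = 9² + 9² − 2·9·9·cos(60°) = 81, so IE = 9.
Step 2: By the inverse law of cosines on triangle CIE: cos(∠CIE) = (9² + 9² − 9²) / (2·9·9) = 81/162 = 0.5, so ∠CIE = 60°.

Therefore, the measure of angle ∠CIE = 60°.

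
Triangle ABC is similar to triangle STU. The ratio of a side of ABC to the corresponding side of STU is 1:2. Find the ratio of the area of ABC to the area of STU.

Area ratio = (side ratio)^2 = (1/2)^2 = 1:4.

1:4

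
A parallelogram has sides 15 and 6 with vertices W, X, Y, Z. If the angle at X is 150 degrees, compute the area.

Area = 15 * 6 * sin(150°) = 90 * 1/2 = 45

45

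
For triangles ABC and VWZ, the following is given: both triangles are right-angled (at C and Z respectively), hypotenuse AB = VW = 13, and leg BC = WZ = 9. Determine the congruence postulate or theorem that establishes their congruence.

The given information provides:
both triangles are right-angled (at C and Z respectively), hypotenuse AB = VW = 13, and leg BC = WZ = 9
This matches the HL congruence theorem.
The hypotenuse and one leg of two right triangles are equal (Hypotenuse-Leg).

HL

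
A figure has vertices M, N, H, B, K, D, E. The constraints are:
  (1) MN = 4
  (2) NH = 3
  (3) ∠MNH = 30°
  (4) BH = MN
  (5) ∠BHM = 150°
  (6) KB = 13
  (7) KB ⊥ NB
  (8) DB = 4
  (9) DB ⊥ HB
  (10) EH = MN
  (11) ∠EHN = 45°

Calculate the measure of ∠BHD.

From the given relations: BH = MN = 4.
Step 1: By the law of cosines on triangle HBD: HD² = 4² + 4² − 2·4·4·cos(90°) = 32, so HD = 4·√2.
Step 2: By the inverse law of cosines on triangle BHD: cos(∠BHD) = (4² + (4·√2)² − 4²) / (2·4·4·√2) = 32/45.25 = 0.7071, so ∠BHD = 45°.

Therefore, the measure of angle ∠BHD = 45°.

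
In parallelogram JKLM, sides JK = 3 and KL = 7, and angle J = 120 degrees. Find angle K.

Opposite sides of a parallelogram are parallel, so consecutive angles form co-interior angles on a transversal.
Co-interior angles sum to 180°, giving angle K = 180 - 120 = 60 degrees.

60 degrees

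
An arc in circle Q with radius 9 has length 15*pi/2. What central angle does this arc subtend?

θ = 360 × 15*pi/2 / (2π × 9) = 150° (rearranging arc length formula).

150°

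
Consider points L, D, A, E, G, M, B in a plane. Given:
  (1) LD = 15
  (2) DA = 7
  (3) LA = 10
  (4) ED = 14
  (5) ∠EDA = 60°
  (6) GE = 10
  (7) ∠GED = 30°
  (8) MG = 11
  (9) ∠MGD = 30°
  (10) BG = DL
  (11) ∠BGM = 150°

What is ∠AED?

Step 1: By the law of cosines on triangle EDA: EA² = 14² + 7² − 2·14·7·cos(60°) = 147, so EA = 7·√3.
Step 2: By the inverse law of cosines on triangle AED: cos(∠AED) = ((7·√3)² + 14² − 7²) / (2·7·√3·14) = 294/339.48 = 0.866, so ∠AED = 30°.

Therefore, the measure of angle ∠AED = 30°.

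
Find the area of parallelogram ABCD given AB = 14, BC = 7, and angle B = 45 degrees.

Area = a * b * sin(theta)
Area = 14 * 7 * sin(45 degrees)
Area = 98 * sqrt(2)/2
Area = 49*sqrt(2)

49*sqrt(2)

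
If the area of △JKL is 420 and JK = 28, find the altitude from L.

Area = (1/2) * base * height
height = 2 * Area / base
height = 2 * 420 / 28
height = 840 / 28
height = 30

30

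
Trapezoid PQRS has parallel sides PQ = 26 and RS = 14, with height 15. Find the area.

A trapezoid's area equals the midsegment times the height.
The midsegment is (26 + 14) / 2 = 20.
Area = 20 * 15 = 300.

300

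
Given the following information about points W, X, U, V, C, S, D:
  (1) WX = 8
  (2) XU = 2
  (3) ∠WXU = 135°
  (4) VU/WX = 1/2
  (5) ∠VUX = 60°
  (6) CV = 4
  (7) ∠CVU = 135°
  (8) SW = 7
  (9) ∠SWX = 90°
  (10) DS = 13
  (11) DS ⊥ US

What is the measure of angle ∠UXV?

From the given relations: VU = 1/2·WX = 1/2·8 = 4.
Step 1: By the law of cosines on triangle XUV: XV² = 2² + 4² − 2·2·4·cos(60°) = 12, so XV = 2·√3.
Step 2: By the inverse law of cosines on triangle UXV: cos(∠UXV) = (2² + (2·√3)² − 4²) / (2·2·2·√3) = 0/13.86 = 0, so ∠UXV = 90°.

Therefore, the measure of angle ∠UXV = 90°.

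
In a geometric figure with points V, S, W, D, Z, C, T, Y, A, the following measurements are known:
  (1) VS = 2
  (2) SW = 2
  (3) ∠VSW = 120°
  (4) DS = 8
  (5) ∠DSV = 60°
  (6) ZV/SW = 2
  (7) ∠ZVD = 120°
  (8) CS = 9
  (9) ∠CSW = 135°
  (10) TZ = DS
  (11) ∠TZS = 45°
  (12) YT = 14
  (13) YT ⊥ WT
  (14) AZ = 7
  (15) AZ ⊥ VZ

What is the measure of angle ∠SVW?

Step 1: By the law of cosines on triangle VSW: VW² = 2² + 2² − 2·2·2·cos(120°) = 12, so VW = 2·√3.
Step 2: By the inverse law of cosines on triangle SVW: cos(∠SVW) = (2² + (2·√3)² − 2²) / (2·2·2·√3) = 12/13.86 = 0.866, so ∠SVW = 30°.

Therefore, the measure of angle ∠SVW = 30°.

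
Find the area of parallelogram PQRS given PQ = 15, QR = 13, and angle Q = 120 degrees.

Area = a * b * sin(theta)
Area = 15 * 13 * sin(120 degrees)
Area = 195 * sqrt(3)/2
Area = 195*sqrt(3)/2

195*sqrt(3)/2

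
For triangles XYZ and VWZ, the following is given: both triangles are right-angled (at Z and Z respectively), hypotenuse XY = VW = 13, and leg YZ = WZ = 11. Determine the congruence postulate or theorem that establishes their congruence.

The given information provides:
both triangles are right-angled (at Z and Z respectively), hypotenuse XY = VW = 13, and leg YZ = WZ = 11
This matches the HL congruence theorem.
The hypotenuse and one leg of two right triangles are equal (Hypotenuse-Leg).

HL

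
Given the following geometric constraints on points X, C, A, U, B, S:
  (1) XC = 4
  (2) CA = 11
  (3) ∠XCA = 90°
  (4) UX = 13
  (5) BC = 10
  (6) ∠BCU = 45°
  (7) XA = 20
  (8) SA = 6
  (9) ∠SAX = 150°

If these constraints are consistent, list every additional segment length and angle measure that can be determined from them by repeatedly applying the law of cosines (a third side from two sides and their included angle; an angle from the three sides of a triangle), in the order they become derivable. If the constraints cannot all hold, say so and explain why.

These constraints are not satisfiable: by the triangle inequality in triangle CXA, (1) XC = 4 and (2) CA = 11 force XA ≤ 4 + 11 = 15, but (7) says XA = 20. No planar figure meets all of them, so nothing further can be derived.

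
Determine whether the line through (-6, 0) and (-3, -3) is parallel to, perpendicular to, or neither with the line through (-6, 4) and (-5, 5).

Slope of line 1: m1 = (-3 - 0)/(-3 - -6) = -3/3 = -1
Slope of line 2: m2 = (5 - 4)/(-5 - -6) = 1/1 = 1
m1 * m2 = (-1) * (1) = -1 = -1, so the lines are perpendicular.

Perpendicular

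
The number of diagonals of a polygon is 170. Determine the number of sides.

Using d = n(n - 3)/2, we solve 170 = n(n - 3)/2.
So n(n - 3) = 340.
Testing n = 20: 20 * 17 = 340 = 340. Correct.
The polygon has 20 sides.

20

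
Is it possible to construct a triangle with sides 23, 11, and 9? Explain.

Check the triangle inequality: 11 + 9 = 20 ≤ 23.
Since the sum of two sides does not exceed the third, no triangle can be formed.

No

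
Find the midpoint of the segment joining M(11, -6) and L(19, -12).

M = ((x₁ + x₂)/2, (y₁ + y₂)/2)
= ((11 + 19)/2, (-6 + -12)/2)
= (30/2, -18/2) = (15, -9)

(15, -9)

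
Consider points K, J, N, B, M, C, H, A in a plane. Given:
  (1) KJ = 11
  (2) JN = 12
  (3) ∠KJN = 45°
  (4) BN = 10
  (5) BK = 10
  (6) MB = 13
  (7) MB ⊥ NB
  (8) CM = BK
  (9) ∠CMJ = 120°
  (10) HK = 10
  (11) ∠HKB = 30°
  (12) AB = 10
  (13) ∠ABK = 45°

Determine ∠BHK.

Step 1: By the law of cosines on triangle HKB: HB² = 10² + 10² − 2·10·10·cos(30°) = 26.79, so HB ≈ 5.18.
Step 2: By the inverse law of cosines on triangle BHK: cos(∠BHK) = (5.18² + 10² − 10²) / (2·5.18·10) = 26.79/103.53 = 0.2588, so ∠BHK = 75°.

Therefore, the measure of angle ∠BHK = 75°.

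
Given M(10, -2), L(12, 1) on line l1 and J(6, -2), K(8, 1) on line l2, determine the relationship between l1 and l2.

Slope of line 1: m1 = (1 - -2)/(12 - 10) = 3/2 = 3/2
Slope of line 2: m2 = (1 - -2)/(8 - 6) = 3/2 = 3/2
Two lines are parallel if and only if they have equal slopes (or both are vertical).
Here m1 = m2 = 3/2, confirming the lines are parallel.

Parallel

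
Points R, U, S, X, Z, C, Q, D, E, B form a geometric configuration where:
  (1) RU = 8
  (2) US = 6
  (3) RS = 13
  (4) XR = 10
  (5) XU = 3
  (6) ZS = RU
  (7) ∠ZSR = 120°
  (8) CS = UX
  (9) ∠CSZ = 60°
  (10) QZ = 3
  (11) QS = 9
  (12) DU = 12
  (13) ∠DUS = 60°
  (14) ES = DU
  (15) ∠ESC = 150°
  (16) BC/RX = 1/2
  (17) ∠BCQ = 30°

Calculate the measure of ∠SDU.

Step 1: By the law of cosines on triangle DUS: DS² = 12² + 6² − 2·12·6·cos(60°) = 108, so DS = 6·√3.
Step 2: By the inverse law of cosines on triangle SDU: cos(∠SDU) = ((6·√3)² + 12² − 6²) / (2·6·√3·12) = 216/249.42 = 0.866, so ∠SDU = 30°.

Therefore, the measure of angle ∠SDU = 30°.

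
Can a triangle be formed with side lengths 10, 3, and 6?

Check the triangle inequality: 3 + 6 = 9 ≤ 10.
Since the sum of two sides does not exceed the third, no triangle can be formed.

No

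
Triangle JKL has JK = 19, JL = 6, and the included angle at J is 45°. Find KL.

Law of cosines: KL^2 = 19^2 + 6^2 - 2(19)(6)cos(45°) = 397 - 114*sqrt(2), so KL = sqrt(397 - 114*sqrt(2)).

sqrt(397 - 114*sqrt(2))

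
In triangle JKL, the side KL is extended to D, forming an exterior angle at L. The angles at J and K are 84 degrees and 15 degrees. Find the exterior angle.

By the exterior angle theorem, an exterior angle of a triangle equals the sum of the two remote interior angles.
Exterior angle = angle J + angle K
Exterior angle = 84 + 15 = 99 degrees

99 degrees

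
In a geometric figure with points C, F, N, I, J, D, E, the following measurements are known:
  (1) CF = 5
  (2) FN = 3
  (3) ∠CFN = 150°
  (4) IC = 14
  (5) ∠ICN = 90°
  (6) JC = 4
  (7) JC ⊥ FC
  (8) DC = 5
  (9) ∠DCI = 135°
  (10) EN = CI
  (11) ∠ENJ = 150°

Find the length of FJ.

Step 1: By the law of cosines on triangle FCJ: FJ² = 5² + 4² − 2·5·4·cos(90°) = 41, so FJ = √41.

Therefore, the length of FJ = √41.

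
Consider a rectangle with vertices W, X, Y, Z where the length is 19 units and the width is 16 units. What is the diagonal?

Using the Pythagorean theorem:
d² = 19² + 16² = 361 + 256 = 617
d = sqrt(617)

sqrt(617)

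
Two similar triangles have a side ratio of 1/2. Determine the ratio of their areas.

The ratio of areas of similar triangles equals the square of the side ratio.
Side ratio = 1:2
Area ratio = (1/2)^2 = 1/4 = 1:4

1:4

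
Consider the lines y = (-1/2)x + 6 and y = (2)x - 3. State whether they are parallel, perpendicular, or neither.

Slope of line 1: m1 = -1/2
Slope of line 2: m2 = 2
m1 * m2 = (-1/2) * (2) = -1 = -1, so the lines are perpendicular.

Perpendicular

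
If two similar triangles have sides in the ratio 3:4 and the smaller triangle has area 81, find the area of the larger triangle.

For similar figures, the area ratio equals the square of the side ratio.
Side ratio (the smaller triangle to the larger triangle) = 3:4, so area ratio = 3^2:4^2 = 9:16.
If the area of the smaller triangle is 81, then the area of the larger triangle = 81 * (16/9) = 144.

144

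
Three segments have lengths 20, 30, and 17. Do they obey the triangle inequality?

Sort the sides: 17, 20, 30.
It suffices to check that the sum of the two smallest exceeds the largest:
17 + 20 = 37 > 30. ✓
Yes, a valid triangle can be formed.

Yes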